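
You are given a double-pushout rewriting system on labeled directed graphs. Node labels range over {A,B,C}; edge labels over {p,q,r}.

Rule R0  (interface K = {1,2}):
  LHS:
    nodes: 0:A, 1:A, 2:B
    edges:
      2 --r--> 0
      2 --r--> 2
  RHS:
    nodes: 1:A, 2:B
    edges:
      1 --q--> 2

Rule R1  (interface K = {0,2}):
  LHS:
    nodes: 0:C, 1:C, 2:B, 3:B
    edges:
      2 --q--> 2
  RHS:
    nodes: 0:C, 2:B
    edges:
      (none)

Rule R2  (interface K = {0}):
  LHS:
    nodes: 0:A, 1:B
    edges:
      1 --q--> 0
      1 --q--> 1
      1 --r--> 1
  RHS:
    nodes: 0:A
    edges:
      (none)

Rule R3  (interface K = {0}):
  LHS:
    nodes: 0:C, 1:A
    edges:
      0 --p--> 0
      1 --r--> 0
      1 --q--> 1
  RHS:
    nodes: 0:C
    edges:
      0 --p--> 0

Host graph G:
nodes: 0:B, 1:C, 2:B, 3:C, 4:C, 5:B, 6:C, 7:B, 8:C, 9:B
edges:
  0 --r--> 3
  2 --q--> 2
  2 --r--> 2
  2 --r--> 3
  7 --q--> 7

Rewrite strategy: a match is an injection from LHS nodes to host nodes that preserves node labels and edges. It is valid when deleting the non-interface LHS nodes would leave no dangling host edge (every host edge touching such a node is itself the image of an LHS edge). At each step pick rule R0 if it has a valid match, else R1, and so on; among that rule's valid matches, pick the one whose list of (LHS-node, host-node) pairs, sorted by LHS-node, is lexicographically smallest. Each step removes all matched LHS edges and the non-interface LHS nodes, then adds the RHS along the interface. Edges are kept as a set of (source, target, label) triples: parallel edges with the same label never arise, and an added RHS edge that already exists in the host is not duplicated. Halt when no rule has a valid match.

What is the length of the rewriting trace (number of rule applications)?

Answer: 2

Derivation:
start.  V:10 E:5  edges: 0-r->3 2-q->2 2-r->2 2-r->3 7-q->7
1. fire R1 via {0↦1, 1↦4, 2↦2, 3↦5}  →  V:8 E:4  edges: 0-r->3 2-r->2 2-r->3 7-q->7
2. fire R1 via {0↦1, 1↦6, 2↦7, 3↦9}  →  V:6 E:3  edges: 0-r->3 2-r->2 2-r->3
final graph: no rule applies after step 2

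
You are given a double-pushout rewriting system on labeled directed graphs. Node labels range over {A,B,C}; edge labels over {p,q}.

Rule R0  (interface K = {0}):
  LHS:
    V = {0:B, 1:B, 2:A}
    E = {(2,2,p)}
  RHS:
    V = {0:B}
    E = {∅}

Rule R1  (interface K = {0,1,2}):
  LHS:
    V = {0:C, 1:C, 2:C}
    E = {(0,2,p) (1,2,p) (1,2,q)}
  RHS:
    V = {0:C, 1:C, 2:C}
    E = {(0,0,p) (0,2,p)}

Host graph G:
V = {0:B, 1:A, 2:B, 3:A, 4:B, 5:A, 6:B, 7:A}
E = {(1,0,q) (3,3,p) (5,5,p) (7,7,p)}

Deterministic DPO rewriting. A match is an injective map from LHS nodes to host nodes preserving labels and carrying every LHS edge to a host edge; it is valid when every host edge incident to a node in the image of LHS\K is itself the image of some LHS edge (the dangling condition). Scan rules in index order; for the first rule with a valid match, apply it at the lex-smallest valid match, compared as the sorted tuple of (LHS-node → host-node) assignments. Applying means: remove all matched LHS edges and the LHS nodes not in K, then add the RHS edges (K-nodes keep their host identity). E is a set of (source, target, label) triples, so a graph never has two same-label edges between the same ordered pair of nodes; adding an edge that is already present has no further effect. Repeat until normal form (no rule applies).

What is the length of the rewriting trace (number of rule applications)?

initial: |V|=8 |E|=4  E = 1-q->0 3-p->3 5-p->5 7-p->7
step 1: apply R0 at {0↦0, 1↦2, 2↦3}  → |V|=6 |E|=3  E = 1-q->0 5-p->5 7-p->7
step 2: apply R0 at {0↦0, 1↦4, 2↦5}  → |V|=4 |E|=2  E = 1-q->0 7-p->7
step 3: apply R0 at {0↦0, 1↦6, 2↦7}  → |V|=2 |E|=1  E = 1-q->0
final graph: no rule applies after step 3

Answer: 3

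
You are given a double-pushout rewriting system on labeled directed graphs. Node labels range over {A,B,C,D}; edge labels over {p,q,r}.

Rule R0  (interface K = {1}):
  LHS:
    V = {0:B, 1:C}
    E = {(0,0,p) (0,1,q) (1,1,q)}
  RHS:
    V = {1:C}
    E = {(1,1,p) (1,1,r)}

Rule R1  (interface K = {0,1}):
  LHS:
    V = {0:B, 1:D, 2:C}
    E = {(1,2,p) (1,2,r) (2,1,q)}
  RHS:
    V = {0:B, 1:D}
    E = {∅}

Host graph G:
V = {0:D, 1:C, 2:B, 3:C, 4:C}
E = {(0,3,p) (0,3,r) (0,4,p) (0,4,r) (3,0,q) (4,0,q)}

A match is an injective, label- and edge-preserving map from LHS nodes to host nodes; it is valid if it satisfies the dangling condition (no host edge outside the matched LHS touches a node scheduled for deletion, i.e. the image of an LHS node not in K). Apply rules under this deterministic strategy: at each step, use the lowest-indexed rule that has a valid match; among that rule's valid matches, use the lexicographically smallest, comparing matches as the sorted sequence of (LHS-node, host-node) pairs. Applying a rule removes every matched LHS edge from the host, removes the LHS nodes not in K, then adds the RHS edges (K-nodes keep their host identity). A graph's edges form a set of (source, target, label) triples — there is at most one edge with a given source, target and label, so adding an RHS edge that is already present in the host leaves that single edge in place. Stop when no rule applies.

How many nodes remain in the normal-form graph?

start.  V:5 E:6  edges: 0-p->3 0-r->3 0-p->4 0-r->4 3-q->0 4-q->0
1. fire R1 via {0↦2, 1↦0, 2↦3}  →  V:4 E:3  edges: 0-p->4 0-r->4 4-q->0
2. fire R1 via {0↦2, 1↦0, 2↦4}  →  V:3 E:0  edges: ∅
normal form: no rule applies after step 2
NF nodes: {0:D, 1:C, 2:B}

Answer: 3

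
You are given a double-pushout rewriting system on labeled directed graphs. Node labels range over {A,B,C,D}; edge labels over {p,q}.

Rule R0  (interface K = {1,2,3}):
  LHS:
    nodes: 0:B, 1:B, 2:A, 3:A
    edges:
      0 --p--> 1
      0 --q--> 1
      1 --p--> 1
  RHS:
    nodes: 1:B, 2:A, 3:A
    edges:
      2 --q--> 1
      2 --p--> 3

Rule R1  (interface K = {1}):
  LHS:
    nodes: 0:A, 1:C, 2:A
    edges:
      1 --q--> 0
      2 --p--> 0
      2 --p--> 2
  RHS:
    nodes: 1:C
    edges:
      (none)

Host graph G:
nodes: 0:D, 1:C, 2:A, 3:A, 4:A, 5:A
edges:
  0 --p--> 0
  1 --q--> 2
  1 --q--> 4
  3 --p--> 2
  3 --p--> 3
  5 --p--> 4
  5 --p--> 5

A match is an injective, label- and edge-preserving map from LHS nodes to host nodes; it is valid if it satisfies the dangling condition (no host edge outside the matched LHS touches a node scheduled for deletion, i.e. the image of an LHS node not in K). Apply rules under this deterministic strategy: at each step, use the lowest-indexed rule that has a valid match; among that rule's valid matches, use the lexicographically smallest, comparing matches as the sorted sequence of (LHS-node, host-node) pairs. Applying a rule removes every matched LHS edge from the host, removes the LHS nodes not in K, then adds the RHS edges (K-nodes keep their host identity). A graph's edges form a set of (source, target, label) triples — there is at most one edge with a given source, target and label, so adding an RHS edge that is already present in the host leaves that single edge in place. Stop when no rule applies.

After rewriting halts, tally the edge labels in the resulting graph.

initial: |V|=6 |E|=7  E = 0-p->0 1-q->2 1-q->4 3-p->2 3-p->3 5-p->4 5-p->5
step 1: apply R1 at {0↦2, 1↦1, 2↦3}  → |V|=4 |E|=4  E = 0-p->0 1-q->4 5-p->4 5-p->5
step 2: apply R1 at {0↦4, 1↦1, 2↦5}  → |V|=2 |E|=1  E = 0-p->0
halt: no rule applies after step 2
NF edges: [(0, 0, 'p')]

Answer: p:1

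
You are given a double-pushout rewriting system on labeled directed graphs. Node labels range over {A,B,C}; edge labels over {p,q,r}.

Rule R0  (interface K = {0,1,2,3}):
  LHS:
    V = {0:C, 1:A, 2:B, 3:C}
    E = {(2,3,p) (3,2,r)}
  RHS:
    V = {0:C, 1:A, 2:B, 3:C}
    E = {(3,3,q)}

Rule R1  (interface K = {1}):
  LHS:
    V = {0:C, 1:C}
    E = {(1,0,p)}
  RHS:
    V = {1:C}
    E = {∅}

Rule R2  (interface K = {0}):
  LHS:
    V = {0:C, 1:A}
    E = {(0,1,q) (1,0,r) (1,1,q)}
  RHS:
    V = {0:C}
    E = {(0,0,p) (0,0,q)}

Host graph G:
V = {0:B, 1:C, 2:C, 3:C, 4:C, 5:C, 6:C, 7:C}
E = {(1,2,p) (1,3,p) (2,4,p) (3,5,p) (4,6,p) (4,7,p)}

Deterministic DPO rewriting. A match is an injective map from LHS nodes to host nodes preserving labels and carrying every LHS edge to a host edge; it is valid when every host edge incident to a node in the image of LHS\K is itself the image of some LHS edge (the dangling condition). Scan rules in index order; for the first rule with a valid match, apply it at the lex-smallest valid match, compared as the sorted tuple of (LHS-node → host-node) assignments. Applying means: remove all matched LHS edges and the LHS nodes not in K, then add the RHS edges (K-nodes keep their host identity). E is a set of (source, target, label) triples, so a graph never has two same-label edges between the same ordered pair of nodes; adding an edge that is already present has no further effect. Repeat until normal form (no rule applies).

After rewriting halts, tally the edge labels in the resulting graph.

Answer: (no edges)

Rewrite trace:
start.  V:8 E:6  edges: 1-p->2 1-p->3 2-p->4 3-p->5 4-p->6 4-p->7
1. fire R1 via {0↦5, 1↦3}  →  V:7 E:5  edges: 1-p->2 1-p->3 2-p->4 4-p->6 4-p->7
2. fire R1 via {0↦3, 1↦1}  →  V:6 E:4  edges: 1-p->2 2-p->4 4-p->6 4-p->7
3. fire R1 via {0↦6, 1↦4}  →  V:5 E:3  edges: 1-p->2 2-p->4 4-p->7
4. fire R1 via {0↦7, 1↦4}  →  V:4 E:2  edges: 1-p->2 2-p->4
5. fire R1 via {0↦4, 1↦2}  →  V:3 E:1  edges: 1-p->2
6. fire R1 via {0↦2, 1↦1}  →  V:2 E:0  edges: ∅
final graph: no rule applies after step 6
NF edges: []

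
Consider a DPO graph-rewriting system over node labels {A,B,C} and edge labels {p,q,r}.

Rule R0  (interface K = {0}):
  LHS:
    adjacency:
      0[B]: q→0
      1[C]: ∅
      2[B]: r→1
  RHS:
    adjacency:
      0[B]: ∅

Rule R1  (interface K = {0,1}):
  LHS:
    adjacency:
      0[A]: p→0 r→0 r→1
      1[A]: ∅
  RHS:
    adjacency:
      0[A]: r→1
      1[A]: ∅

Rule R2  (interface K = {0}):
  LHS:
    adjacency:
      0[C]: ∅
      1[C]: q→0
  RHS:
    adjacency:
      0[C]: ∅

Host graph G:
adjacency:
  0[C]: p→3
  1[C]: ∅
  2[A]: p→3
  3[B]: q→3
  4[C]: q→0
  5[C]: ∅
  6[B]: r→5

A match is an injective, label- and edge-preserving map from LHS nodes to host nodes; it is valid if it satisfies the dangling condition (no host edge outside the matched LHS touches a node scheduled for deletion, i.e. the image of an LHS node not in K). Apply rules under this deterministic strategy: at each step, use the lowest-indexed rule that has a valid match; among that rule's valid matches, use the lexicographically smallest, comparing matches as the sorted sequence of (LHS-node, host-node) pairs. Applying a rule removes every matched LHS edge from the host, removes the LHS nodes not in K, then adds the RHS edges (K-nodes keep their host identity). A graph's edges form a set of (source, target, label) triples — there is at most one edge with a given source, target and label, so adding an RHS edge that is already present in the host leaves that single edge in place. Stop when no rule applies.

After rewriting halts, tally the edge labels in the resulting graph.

Answer: p:2

Rewrite trace:
start.  V:7 E:5  edges: 0-p->3 2-p->3 3-q->3 4-q->0 6-r->5
1. fire R0 via {0↦3, 1↦5, 2↦6}  →  V:5 E:3  edges: 0-p->3 2-p->3 4-q->0
2. fire R2 via {0↦0, 1↦4}  →  V:4 E:2  edges: 0-p->3 2-p->3
halt: no rule applies after step 2
NF edges: [(0, 3, 'p'), (2, 3, 'p')]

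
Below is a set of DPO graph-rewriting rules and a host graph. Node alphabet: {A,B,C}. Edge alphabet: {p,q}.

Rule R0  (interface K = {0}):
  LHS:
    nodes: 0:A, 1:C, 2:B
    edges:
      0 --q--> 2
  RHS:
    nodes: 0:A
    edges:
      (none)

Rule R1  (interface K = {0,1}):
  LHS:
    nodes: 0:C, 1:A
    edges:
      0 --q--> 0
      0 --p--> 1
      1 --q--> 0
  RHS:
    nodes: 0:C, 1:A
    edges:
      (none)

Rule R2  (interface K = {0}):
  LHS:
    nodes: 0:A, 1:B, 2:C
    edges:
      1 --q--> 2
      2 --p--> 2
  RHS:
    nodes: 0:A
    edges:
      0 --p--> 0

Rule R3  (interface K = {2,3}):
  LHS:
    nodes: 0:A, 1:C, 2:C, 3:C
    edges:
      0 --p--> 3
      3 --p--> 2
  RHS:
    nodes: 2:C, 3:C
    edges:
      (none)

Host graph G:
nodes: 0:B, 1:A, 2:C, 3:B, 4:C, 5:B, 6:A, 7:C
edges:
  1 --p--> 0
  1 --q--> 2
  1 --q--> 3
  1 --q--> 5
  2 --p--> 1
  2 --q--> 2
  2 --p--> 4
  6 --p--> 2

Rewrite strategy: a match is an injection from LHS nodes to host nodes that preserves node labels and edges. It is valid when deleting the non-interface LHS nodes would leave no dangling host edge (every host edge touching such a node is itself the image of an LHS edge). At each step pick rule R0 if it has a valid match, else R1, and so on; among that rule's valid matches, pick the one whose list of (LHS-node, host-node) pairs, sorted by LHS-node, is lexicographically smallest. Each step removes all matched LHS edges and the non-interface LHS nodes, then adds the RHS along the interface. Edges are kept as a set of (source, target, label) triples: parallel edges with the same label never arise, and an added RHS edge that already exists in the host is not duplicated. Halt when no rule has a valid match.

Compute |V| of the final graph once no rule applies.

Answer: 6

Rewrite trace:
initial: |V|=8 |E|=8  E = 1-p->0 1-q->2 1-q->3 1-q->5 2-p->1 2-q->2 2-p->4 6-p->2
step 1: apply R0 at {0↦1, 1↦7, 2↦3}  → |V|=6 |E|=7  E = 1-p->0 1-q->2 1-q->5 2-p->1 2-q->2 2-p->4 6-p->2
step 2: apply R1 at {0↦2, 1↦1}  → |V|=6 |E|=4  E = 1-p->0 1-q->5 2-p->4 6-p->2
normal form: no rule applies after step 2
NF nodes: {0:B, 1:A, 2:C, 4:C, 5:B, 6:A}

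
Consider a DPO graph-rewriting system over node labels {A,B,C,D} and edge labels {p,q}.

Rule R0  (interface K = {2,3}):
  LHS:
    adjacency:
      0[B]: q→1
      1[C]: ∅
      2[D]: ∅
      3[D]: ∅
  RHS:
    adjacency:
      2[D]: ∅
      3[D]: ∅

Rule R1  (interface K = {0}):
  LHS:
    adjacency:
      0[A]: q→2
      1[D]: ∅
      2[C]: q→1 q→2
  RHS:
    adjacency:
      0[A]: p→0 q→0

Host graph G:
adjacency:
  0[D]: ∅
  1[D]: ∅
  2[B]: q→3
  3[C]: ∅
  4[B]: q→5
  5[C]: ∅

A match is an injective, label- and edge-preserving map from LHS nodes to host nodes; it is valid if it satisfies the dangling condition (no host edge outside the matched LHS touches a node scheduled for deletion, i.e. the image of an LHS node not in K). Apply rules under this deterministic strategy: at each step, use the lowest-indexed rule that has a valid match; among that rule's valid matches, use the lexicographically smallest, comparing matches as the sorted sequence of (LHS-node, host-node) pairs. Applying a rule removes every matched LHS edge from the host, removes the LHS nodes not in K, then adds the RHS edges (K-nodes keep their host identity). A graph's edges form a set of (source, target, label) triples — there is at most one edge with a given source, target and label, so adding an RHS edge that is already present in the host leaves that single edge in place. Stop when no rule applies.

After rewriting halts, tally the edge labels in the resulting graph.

Answer: (no edges)

Rewrite trace:
initial: |V|=6 |E|=2  E = 2-q->3 4-q->5
step 1: apply R0 at {0↦2, 1↦3, 2↦0, 3↦1}  → |V|=4 |E|=1  E = 4-q->5
step 2: apply R0 at {0↦4, 1↦5, 2↦0, 3↦1}  → |V|=2 |E|=0  E = ∅
halt: no rule applies after step 2
NF edges: []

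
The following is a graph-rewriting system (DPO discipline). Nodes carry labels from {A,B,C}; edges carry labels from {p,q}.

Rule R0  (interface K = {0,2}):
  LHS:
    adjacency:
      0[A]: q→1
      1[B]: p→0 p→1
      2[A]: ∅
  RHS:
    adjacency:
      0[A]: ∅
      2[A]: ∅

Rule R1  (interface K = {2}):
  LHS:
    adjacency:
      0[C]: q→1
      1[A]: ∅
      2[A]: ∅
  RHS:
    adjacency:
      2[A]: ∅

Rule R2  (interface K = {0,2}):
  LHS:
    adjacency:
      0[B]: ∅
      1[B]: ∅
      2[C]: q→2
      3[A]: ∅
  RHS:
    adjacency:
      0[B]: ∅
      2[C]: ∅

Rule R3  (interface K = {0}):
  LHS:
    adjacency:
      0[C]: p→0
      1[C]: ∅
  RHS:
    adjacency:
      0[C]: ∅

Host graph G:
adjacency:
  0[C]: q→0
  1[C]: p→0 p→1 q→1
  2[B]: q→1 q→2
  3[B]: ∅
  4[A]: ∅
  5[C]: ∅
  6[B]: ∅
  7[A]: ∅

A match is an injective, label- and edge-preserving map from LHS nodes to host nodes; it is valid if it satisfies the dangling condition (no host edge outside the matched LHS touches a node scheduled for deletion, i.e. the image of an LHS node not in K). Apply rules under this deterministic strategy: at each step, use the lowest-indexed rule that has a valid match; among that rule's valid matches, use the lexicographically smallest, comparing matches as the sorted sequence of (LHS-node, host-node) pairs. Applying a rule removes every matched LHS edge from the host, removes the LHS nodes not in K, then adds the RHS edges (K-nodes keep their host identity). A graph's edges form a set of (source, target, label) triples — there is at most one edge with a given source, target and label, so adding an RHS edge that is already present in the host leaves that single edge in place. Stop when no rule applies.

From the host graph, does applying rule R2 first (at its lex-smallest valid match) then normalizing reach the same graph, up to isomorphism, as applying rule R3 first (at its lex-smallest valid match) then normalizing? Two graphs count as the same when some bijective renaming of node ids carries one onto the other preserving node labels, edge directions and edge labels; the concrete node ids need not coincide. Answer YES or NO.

Answer: YES

Rewrite trace:
branch R2-first: apply at {0↦2, 1↦3, 2↦0, 3↦4} → |E|=5, then 2 more step(s) → NF |V|=3 |E|=3 V={0:C, 1:C, 2:B} E=1-p->0 2-q->1 2-q->2
branch R3-first: apply at {0↦1, 1↦5} → |E|=5, then 2 more step(s) → NF |V|=3 |E|=3 V={0:C, 1:C, 2:B} E=1-p->0 2-q->1 2-q->2
graphs isomorphic (equal up to label-preserving node renaming)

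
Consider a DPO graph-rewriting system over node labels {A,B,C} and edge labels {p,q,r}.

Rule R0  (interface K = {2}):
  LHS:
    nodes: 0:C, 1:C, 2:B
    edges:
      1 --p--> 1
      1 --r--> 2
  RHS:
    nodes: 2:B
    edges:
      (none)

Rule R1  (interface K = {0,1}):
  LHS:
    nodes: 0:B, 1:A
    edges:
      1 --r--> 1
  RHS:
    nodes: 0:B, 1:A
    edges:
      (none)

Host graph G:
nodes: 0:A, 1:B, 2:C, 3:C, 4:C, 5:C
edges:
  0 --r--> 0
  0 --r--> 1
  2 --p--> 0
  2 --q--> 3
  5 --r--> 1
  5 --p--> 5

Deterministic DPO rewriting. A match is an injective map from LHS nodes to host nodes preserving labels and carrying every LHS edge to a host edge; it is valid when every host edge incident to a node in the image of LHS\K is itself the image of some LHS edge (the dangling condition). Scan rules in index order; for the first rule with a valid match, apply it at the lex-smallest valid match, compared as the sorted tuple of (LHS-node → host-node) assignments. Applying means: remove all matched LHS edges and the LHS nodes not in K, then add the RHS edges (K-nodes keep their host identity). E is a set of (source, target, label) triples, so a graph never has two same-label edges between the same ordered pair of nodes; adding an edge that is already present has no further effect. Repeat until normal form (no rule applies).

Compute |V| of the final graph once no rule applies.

Answer: 4

Rewrite trace:
start.  V:6 E:6  edges: 0-r->0 0-r->1 2-p->0 2-q->3 5-r->1 5-p->5
1. fire R0 via {0↦4, 1↦5, 2↦1}  →  V:4 E:4  edges: 0-r->0 0-r->1 2-p->0 2-q->3
2. fire R1 via {0↦1, 1↦0}  →  V:4 E:3  edges: 0-r->1 2-p->0 2-q->3
halt: no rule applies after step 2
NF nodes: {0:A, 1:B, 2:C, 3:C}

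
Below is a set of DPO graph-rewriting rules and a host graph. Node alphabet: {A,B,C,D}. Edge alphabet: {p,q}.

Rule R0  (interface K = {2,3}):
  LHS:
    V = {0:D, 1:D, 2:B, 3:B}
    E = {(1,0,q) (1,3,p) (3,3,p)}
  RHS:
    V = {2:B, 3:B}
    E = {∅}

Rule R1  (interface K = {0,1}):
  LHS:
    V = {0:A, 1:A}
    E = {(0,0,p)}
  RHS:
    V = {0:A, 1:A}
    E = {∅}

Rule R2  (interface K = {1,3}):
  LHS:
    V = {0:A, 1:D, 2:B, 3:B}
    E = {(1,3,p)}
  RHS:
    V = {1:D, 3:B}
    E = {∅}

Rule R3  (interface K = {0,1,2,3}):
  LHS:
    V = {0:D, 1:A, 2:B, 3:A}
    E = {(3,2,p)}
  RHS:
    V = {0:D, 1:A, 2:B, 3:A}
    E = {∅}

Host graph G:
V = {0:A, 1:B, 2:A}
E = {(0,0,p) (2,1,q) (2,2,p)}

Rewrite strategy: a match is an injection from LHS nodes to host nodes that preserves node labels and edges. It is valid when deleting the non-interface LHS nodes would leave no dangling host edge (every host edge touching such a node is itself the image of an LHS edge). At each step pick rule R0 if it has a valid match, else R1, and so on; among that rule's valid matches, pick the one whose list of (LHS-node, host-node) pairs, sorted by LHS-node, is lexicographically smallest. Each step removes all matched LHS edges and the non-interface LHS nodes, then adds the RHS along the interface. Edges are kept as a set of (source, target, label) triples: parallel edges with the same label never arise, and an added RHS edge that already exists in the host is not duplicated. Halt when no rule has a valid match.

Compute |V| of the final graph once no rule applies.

Answer: 3

Derivation:
initial: |V|=3 |E|=3  E = 0-p->0 2-q->1 2-p->2
step 1: apply R1 at {0↦0, 1↦2}  → |V|=3 |E|=2  E = 2-q->1 2-p->2
step 2: apply R1 at {0↦2, 1↦0}  → |V|=3 |E|=1  E = 2-q->1
final graph: no rule applies after step 2
NF nodes: {0:A, 1:B, 2:A}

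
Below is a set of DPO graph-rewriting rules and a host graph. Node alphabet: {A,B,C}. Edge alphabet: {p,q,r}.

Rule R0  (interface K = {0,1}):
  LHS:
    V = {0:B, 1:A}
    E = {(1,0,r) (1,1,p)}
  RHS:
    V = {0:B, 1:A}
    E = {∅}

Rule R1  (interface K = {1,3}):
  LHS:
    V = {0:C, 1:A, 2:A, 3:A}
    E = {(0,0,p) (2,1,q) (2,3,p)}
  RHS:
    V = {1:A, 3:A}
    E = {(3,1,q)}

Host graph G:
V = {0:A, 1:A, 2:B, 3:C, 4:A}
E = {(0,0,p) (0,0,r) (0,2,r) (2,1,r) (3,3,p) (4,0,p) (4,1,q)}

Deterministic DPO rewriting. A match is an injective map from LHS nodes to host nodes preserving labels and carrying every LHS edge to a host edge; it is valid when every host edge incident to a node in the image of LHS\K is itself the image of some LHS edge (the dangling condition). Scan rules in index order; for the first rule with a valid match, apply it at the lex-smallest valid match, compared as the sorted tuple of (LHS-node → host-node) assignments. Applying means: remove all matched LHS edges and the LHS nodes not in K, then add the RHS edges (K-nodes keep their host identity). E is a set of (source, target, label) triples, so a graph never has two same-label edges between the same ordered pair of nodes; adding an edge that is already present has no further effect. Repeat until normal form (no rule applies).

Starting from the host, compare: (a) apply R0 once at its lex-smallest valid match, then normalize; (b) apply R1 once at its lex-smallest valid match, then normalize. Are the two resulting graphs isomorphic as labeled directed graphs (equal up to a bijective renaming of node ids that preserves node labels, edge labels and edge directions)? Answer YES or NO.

Answer: YES

Rewrite trace:
branch R0-first: apply at {0↦2, 1↦0} → |E|=5, then 1 more step(s) → NF |V|=3 |E|=3 V={0:A, 1:A, 2:B} E=0-r->0 0-q->1 2-r->1
branch R1-first: apply at {0↦3, 1↦1, 2↦4, 3↦0} → |E|=5, then 1 more step(s) → NF |V|=3 |E|=3 V={0:A, 1:A, 2:B} E=0-r->0 0-q->1 2-r->1
graphs isomorphic (equal up to label-preserving node renaming)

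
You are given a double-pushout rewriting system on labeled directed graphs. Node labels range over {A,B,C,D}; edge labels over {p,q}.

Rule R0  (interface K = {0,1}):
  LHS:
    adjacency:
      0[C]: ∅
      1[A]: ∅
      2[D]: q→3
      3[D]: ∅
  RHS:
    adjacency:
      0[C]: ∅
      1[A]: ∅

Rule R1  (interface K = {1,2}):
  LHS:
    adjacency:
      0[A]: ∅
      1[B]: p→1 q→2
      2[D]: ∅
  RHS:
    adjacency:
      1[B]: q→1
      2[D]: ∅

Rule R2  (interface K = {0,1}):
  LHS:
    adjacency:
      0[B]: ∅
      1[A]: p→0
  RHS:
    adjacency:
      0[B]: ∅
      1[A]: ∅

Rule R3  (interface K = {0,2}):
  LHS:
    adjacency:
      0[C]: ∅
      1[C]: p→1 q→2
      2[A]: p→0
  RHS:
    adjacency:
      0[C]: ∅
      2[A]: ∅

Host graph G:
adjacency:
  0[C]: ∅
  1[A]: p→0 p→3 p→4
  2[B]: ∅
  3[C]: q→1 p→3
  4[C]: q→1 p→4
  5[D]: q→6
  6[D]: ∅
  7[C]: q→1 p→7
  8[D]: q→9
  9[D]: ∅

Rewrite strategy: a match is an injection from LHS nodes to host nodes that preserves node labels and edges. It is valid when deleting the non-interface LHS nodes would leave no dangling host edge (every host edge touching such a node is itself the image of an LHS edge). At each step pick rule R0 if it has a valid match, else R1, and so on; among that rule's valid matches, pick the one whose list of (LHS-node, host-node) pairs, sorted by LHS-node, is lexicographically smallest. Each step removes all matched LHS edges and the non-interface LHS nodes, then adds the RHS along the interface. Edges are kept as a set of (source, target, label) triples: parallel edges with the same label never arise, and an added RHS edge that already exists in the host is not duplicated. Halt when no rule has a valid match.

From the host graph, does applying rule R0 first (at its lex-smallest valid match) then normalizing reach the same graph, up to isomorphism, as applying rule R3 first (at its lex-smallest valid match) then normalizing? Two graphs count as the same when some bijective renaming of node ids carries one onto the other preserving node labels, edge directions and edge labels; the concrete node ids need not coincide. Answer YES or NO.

branch R0-first: apply at {0↦0, 1↦1, 2↦5, 3↦6} → |E|=10, then 2 more step(s) → NF |V|=5 |E|=6 V={0:C, 1:A, 2:B, 3:C, 4:C} E=1-p->3 1-p->4 3-q->1 3-p->3 4-q->1 4-p->4
branch R3-first: apply at {0↦0, 1↦7, 2↦1} → |E|=8, then 2 more step(s) → NF |V|=5 |E|=6 V={0:C, 1:A, 2:B, 3:C, 4:C} E=1-p->3 1-p->4 3-q->1 3-p->3 4-q->1 4-p->4
graphs isomorphic (equal up to label-preserving node renaming)

Answer: YES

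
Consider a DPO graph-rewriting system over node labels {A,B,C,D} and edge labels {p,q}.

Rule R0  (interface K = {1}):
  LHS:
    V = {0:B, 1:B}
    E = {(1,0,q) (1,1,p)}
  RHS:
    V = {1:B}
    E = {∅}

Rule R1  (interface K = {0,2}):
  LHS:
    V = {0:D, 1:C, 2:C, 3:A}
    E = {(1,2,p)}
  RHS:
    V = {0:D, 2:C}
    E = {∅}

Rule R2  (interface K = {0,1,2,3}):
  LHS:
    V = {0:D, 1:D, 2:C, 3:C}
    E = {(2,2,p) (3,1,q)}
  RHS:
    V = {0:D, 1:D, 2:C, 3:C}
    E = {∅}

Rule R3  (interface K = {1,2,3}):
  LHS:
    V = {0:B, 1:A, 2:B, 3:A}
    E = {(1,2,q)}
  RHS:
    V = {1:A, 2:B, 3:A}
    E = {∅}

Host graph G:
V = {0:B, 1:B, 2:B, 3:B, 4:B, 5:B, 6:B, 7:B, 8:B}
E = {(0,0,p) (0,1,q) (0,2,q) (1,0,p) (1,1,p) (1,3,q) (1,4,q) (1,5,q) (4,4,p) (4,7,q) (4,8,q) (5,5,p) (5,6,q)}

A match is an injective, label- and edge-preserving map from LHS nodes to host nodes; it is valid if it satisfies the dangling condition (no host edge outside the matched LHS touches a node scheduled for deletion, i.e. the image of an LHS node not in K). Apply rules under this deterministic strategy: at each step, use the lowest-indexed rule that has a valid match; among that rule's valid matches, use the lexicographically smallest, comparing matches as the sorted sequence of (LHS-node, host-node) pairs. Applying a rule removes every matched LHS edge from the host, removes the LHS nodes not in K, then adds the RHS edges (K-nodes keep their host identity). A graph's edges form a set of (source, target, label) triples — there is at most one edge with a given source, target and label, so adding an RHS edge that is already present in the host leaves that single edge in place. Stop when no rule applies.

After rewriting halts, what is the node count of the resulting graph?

start.  V:9 E:13  edges: 0-p->0 0-q->1 0-q->2 1-p->0 1-p->1 1-q->3 1-q->4 1-q->5 4-p->4 4-q->7 4-q->8 5-p->5 5-q->6
1. fire R0 via {0↦2, 1↦0}  →  V:8 E:11  edges: 0-q->1 1-p->0 1-p->1 1-q->3 1-q->4 1-q->5 4-p->4 4-q->7 4-q->8 5-p->5 5-q->6
2. fire R0 via {0↦3, 1↦1}  →  V:7 E:9  edges: 0-q->1 1-p->0 1-q->4 1-q->5 4-p->4 4-q->7 4-q->8 5-p->5 5-q->6
3. fire R0 via {0↦6, 1↦5}  →  V:6 E:7  edges: 0-q->1 1-p->0 1-q->4 1-q->5 4-p->4 4-q->7 4-q->8
4. fire R0 via {0↦7, 1↦4}  →  V:5 E:5  edges: 0-q->1 1-p->0 1-q->4 1-q->5 4-q->8
final graph: no rule applies after step 4
NF nodes: {0:B, 1:B, 4:B, 5:B, 8:B}

Answer: 5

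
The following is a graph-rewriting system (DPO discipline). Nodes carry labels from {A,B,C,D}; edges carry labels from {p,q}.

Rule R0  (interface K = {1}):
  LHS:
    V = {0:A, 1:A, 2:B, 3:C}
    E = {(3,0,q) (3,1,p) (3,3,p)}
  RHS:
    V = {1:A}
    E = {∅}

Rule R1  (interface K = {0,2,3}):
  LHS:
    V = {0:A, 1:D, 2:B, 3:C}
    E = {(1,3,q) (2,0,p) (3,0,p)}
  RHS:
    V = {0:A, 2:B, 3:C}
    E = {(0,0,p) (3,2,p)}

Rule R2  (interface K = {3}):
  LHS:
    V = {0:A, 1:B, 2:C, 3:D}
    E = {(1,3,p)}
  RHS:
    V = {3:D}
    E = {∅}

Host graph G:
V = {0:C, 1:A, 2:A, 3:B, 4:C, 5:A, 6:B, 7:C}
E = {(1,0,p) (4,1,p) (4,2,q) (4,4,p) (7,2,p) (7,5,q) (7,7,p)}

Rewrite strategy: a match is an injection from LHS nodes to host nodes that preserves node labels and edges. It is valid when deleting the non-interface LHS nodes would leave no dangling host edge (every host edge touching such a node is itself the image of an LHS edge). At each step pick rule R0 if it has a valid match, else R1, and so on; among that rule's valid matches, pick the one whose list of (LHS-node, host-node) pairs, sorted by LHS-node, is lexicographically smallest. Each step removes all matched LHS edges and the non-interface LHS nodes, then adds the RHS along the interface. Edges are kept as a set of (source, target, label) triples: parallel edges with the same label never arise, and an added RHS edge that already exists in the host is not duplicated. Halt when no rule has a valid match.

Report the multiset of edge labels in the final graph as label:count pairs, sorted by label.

Answer: p:1

Derivation:
[0] host  ⇒  8 nodes, 7 edges  {1-p->0 4-p->1 4-q->2 4-p->4 7-p->2 7-q->5 7-p->7}
[1] R0 @ {0↦5, 1↦2, 2↦3, 3↦7}  ⇒  5 nodes, 4 edges  {1-p->0 4-p->1 4-q->2 4-p->4}
[2] R0 @ {0↦2, 1↦1, 2↦6, 3↦4}  ⇒  2 nodes, 1 edges  {1-p->0}
halt: no rule applies after step 2
NF edges: [(1, 0, 'p')]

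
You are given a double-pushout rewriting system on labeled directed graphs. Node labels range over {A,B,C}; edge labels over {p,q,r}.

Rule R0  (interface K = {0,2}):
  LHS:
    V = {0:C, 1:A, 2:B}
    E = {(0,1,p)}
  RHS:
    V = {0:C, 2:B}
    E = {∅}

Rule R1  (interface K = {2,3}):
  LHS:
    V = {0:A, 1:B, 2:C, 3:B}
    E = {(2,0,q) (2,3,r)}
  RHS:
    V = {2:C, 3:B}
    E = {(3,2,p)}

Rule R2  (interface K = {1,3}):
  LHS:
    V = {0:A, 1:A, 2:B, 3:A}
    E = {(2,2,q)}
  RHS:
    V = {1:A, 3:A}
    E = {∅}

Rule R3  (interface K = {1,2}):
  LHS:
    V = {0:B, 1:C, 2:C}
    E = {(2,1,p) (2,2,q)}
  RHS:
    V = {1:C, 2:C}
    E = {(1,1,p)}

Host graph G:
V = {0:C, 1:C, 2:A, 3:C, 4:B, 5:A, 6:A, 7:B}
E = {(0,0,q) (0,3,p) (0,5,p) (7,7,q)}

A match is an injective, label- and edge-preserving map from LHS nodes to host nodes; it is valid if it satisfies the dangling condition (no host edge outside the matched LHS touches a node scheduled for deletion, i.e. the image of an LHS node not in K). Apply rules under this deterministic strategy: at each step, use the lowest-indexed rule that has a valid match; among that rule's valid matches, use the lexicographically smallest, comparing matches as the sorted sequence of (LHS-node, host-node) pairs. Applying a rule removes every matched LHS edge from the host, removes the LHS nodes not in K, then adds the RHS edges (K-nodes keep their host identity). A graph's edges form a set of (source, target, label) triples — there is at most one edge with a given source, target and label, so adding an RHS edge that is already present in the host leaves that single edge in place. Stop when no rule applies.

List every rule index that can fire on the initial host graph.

Answer: [R0,R2,R3]

Derivation:
R0: 2 valid matches — {0↦0, 1↦5, 2↦4}, {0↦0, 1↦5, 2↦7}
R1: no valid match — LHS pattern not found
R2: 4 valid matches — {0↦2, 1↦5, 2↦7, 3↦6}, {0↦2, 1↦6, 2↦7, 3↦5}, {0↦6, 1↦2, 2↦7, 3↦5} (+1 more)
R3: 1 valid match — {0↦4, 1↦3, 2↦0}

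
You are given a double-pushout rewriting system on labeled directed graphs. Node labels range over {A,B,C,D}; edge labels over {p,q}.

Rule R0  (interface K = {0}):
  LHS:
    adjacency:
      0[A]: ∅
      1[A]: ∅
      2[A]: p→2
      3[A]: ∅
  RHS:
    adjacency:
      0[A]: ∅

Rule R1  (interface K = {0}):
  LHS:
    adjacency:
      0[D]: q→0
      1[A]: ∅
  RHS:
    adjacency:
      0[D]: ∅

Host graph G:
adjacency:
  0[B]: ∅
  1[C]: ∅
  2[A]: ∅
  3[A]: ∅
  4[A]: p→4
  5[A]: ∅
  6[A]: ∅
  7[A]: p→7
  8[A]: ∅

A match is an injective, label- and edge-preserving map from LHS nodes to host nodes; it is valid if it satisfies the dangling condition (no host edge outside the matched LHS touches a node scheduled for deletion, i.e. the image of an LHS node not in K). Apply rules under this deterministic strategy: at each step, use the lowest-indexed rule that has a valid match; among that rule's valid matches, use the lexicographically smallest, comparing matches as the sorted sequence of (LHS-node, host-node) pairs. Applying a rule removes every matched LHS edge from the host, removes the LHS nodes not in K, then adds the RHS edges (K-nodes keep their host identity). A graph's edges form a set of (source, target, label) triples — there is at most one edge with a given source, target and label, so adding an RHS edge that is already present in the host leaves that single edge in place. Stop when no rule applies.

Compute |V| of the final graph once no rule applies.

start.  V:9 E:2  edges: 4-p->4 7-p->7
1. fire R0 via {0↦2, 1↦3, 2↦4, 3↦5}  →  V:6 E:1  edges: 7-p->7
2. fire R0 via {0↦2, 1↦6, 2↦7, 3↦8}  →  V:3 E:0  edges: ∅
normal form: no rule applies after step 2
NF nodes: {0:B, 1:C, 2:A}

Answer: 3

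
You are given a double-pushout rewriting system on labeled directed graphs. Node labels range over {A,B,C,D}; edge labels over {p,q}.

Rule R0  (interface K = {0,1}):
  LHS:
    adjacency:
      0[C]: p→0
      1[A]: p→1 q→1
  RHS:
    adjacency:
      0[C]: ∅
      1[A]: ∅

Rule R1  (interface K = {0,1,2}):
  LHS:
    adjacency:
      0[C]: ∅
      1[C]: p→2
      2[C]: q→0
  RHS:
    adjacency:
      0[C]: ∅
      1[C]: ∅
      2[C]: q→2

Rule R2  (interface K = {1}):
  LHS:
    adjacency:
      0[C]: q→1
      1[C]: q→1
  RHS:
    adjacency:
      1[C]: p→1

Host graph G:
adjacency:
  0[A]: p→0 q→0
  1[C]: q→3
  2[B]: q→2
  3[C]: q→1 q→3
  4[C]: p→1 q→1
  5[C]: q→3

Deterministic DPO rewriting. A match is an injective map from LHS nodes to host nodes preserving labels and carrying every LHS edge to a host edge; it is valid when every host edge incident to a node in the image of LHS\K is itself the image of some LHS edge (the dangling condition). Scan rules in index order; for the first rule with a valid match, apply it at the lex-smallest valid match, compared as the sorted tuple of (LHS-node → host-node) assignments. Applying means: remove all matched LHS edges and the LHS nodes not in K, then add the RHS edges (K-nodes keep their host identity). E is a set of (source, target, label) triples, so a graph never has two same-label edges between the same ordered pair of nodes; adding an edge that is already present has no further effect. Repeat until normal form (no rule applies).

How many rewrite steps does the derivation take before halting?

Answer: 4

Derivation:
initial: |V|=6 |E|=9  E = 0-p->0 0-q->0 1-q->3 2-q->2 3-q->1 3-q->3 4-p->1 4-q->1 5-q->3
step 1: apply R1 at {0↦3, 1↦4, 2↦1}  → |V|=6 |E|=8  E = 0-p->0 0-q->0 1-q->1 2-q->2 3-q->1 3-q->3 4-q->1 5-q->3
step 2: apply R2 at {0↦4, 1↦1}  → |V|=5 |E|=7  E = 0-p->0 0-q->0 1-p->1 2-q->2 3-q->1 3-q->3 5-q->3
step 3: apply R0 at {0↦1, 1↦0}  → |V|=5 |E|=4  E = 2-q->2 3-q->1 3-q->3 5-q->3
step 4: apply R2 at {0↦5, 1↦3}  → |V|=4 |E|=3  E = 2-q->2 3-q->1 3-p->3
halt: no rule applies after step 4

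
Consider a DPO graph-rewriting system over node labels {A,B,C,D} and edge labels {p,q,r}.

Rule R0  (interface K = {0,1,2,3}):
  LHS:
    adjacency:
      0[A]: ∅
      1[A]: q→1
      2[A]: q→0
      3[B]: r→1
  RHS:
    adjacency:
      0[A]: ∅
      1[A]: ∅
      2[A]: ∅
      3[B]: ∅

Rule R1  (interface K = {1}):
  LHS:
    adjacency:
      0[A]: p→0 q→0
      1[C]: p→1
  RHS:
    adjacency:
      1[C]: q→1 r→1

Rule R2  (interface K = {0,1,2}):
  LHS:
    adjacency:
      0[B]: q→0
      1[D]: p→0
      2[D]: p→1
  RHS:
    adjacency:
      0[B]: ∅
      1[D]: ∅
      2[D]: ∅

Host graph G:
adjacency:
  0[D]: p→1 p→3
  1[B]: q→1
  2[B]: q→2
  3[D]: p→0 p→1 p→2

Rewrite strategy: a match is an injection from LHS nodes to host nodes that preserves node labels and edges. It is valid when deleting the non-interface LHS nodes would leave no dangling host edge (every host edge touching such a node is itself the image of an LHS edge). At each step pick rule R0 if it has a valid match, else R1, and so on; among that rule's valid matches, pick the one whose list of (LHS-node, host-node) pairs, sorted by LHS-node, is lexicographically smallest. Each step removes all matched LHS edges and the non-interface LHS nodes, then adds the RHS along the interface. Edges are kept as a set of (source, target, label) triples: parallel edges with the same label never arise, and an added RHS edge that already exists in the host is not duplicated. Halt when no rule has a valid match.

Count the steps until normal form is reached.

Answer: 2

Derivation:
initial: |V|=4 |E|=7  E = 0-p->1 0-p->3 1-q->1 2-q->2 3-p->0 3-p->1 3-p->2
step 1: apply R2 at {0↦1, 1↦0, 2↦3}  → |V|=4 |E|=4  E = 0-p->3 2-q->2 3-p->1 3-p->2
step 2: apply R2 at {0↦2, 1↦3, 2↦0}  → |V|=4 |E|=1  E = 3-p->1
halt: no rule applies after step 2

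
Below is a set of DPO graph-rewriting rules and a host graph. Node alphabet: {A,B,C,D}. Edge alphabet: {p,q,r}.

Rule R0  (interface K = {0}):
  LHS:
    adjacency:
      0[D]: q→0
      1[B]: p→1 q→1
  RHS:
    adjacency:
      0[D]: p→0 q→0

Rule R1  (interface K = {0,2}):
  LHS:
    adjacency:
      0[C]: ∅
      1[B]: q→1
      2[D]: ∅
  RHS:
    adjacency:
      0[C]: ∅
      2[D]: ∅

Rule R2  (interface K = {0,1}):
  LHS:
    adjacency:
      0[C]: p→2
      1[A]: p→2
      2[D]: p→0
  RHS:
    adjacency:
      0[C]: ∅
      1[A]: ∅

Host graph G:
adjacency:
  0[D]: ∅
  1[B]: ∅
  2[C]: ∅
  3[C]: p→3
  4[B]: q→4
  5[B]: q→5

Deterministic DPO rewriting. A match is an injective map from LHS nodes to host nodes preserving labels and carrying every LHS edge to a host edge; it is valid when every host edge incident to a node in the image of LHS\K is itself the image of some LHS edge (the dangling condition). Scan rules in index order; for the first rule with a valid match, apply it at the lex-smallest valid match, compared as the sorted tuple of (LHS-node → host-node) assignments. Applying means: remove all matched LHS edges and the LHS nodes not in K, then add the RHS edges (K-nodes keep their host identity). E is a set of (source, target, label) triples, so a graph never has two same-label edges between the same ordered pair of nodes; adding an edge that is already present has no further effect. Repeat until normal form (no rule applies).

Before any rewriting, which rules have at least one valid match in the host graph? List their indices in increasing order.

R0: no valid match — LHS pattern not found
R1: 4 valid matches — {0↦2, 1↦4, 2↦0}, {0↦2, 1↦5, 2↦0}, {0↦3, 1↦4, 2↦0} (+1 more)
R2: no valid match — LHS pattern not found

Answer: [R1]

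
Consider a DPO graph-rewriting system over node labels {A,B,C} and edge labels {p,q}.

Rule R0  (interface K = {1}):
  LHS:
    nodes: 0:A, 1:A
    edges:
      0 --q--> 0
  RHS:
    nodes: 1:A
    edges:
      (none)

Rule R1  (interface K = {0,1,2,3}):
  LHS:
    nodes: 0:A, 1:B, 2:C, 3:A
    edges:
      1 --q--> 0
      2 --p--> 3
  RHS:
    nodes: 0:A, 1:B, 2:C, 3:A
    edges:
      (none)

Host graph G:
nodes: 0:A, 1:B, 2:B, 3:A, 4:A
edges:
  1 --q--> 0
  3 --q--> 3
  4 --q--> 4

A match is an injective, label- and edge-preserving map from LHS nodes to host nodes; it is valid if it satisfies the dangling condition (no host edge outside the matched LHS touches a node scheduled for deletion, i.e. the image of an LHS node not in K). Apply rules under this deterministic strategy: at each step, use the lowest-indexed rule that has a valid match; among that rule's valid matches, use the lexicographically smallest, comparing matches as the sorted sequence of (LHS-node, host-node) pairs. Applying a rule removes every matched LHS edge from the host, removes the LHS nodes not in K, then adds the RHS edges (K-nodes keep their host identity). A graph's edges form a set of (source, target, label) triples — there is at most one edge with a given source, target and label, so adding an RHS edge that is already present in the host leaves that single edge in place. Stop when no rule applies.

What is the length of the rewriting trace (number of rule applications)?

[0] host  ⇒  5 nodes, 3 edges  {1-q->0 3-q->3 4-q->4}
[1] R0 @ {0↦3, 1↦0}  ⇒  4 nodes, 2 edges  {1-q->0 4-q->4}
[2] R0 @ {0↦4, 1↦0}  ⇒  3 nodes, 1 edges  {1-q->0}
final graph: no rule applies after step 2

Answer: 2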